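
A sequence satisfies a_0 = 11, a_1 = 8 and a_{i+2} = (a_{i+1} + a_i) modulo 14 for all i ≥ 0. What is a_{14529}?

a_0 = 11; a_1 = 8; a_2 = 5; a_3 = 13; a_4 = 4; a_5 = 3; a_6 = 7; a_7 = 10; a_8 = 3; a_9 = 13; a_{10} = 2; a_{11} = 1; a_{12} = 3; a_{13} = 4; a_{14} = 7; a_{15} = 11; a_{16} = 4; a_{17} = 1; a_{18} = 5; a_{19} = 6; a_{20} = 11; a_{21} = 3; a_{22} = 0; a_{23} = 3; a_{24} = 3; a_{25} = 6; a_{26} = 9; a_{27} = 1; a_{28} = 10; a_{29} = 11; a_{30} = 7; a_{31} = 4; a_{32} = 11; a_{33} = 1; a_{34} = 12; a_{35} = 13; a_{36} = 11; a_{37} = 10; a_{38} = 7; a_{39} = 3; a_{40} = 10; a_{41} = 13; a_{42} = 9; a_{43} = 8; a_{44} = 3; a_{45} = 11; a_{46} = 0; a_{47} = 11; a_{48} = 11; a_{49} = 8.
Since (a_{48}, a_{49}) = (a_0, a_1) = (11, 8) (two consecutive terms determine the rest), the sequence is periodic with period 48.
So a_{14529} = a_{0 + ((14529-0) mod 48)} = a_{33} = 1.

1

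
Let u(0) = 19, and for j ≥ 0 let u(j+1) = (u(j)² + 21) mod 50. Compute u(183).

46

Listing terms: u(0) = 19, u(1) = 32, u(2) = 45, u(3) = 46, u(4) = 37, u(5) = 40, u(6) = 21, u(7) = 12, u(8) = 15, u(9) = 46.
Since u(9) = u(3) = 46, the sequence is eventually periodic: after a pre-period of length 3 it cycles with period 6.
For j ≥ 3, u(j) depends only on (j - 3) mod 6. (183 - 3) mod 6 = 0, so u(183) = u(3) = 46.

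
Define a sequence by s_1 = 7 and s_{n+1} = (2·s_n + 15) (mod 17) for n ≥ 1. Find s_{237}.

14

s_1 = 7; s_2 = 12; s_3 = 5; s_4 = 8; s_5 = 14; s_6 = 9; s_7 = 16; s_8 = 13; s_9 = 7.
The sequence repeats with period 8.
(237 - 1) mod 8 = 4, so s_{237} = s_5 = 14.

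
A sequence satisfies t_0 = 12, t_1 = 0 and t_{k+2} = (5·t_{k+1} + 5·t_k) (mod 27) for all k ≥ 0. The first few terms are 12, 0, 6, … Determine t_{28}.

0

t_0 = 12; t_1 = 0; t_2 = 6; t_3 = 3; t_4 = 18; t_5 = 24; t_6 = 21; t_7 = 9; t_8 = 15; t_9 = 12; t_{10} = 0.
The sequence repeats with period 9.
(28 - 0) mod 9 = 1, so t_{28} = t_1 = 0.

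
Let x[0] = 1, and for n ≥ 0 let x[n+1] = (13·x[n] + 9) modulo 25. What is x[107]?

4

Listing terms: x[0] = 1,  x[1] = 22,  x[2] = 20,  x[3] = 19,  x[4] = 6,  x[5] = 12,  x[6] = 15,  x[7] = 4,  x[8] = 11,  x[9] = 2,  x[10] = 10,  x[11] = 14,  x[12] = 16,  x[13] = 17,  x[14] = 5,  x[15] = 24,  x[16] = 21,  x[17] = 7,  x[18] = 0,  x[19] = 9,  x[20] = 1.
The sequence repeats with period 20.
So x[107] = x[0 + ((107-0) mod 20)] = x[7] = 4.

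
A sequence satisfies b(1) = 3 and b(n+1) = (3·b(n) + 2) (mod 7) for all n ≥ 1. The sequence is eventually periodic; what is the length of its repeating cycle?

6

Computing terms: b(1) = 3; b(2) = 4; b(3) = 0; b(4) = 2; b(5) = 1; b(6) = 5; b(7) = 3.
The sequence repeats with period 6.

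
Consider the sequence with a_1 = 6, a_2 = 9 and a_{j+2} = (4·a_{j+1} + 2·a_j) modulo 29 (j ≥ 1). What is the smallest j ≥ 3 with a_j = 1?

Computing terms: a_1 = 6, a_2 = 9, a_3 = 19, a_4 = 7, a_5 = 8, a_6 = 17, a_7 = 26, a_8 = 22, a_9 = 24, a_{10} = 24, a_{11} = 28, a_{12} = 15, a_{13} = 0, a_{14} = 1, a_{15} = 4, a_{16} = 18, a_{17} = 22, a_{18} = 8, a_{19} = 18, a_{20} = 1, a_{21} = 11, a_{22} = 17, a_{23} = 3, a_{24} = 17, a_{25} = 16, a_{26} = 11, a_{27} = 18, a_{28} = 7, a_{29} = 6, a_{30} = 9.
The sequence repeats with period 28.
The value 1 first appears (with j ≥ 3) at a_{14}.

14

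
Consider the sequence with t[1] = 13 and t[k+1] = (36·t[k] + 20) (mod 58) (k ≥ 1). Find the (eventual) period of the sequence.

Computing terms: t[1] = 13; t[2] = 24; t[3] = 14; t[4] = 2; t[5] = 34; t[6] = 26; t[7] = 28; t[8] = 42; t[9] = 24.
Since t[9] = t[2] = 24, the sequence is eventually periodic: after a pre-period of length 1 it cycles with period 7.

7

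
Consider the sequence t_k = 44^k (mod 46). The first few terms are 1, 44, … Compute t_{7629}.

28

Computing terms: t_0 = 1,  t_1 = 44,  t_2 = 4,  t_3 = 38,  t_4 = 16,  t_5 = 14,  t_6 = 18,  t_7 = 10,  t_8 = 26,  t_9 = 40,  t_{10} = 12,  t_{11} = 22,  t_{12} = 2,  t_{13} = 42,  t_{14} = 8,  t_{15} = 30,  t_{16} = 32,  t_{17} = 28,  t_{18} = 36,  t_{19} = 20,  t_{20} = 6,  t_{21} = 34,  t_{22} = 24,  t_{23} = 44.
Since t_{23} = t_1 = 44, the sequence is eventually periodic: after a pre-period of length 1 it cycles with period 22.
For k ≥ 1, t_k depends only on (k - 1) mod 22. (7629 - 1) mod 22 = 16, so t_{7629} = t_{17} = 28.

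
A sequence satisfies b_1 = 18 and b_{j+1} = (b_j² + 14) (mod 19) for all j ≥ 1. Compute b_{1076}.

2

Listing terms: b_1 = 18; b_2 = 15; b_3 = 11; b_4 = 2; b_5 = 18.
The sequence repeats with period 4.
So b_{1076} = b_{1 + ((1076-1) mod 4)} = b_4 = 2.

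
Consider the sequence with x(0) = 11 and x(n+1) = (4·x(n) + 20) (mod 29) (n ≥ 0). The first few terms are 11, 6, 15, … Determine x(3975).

5

We have x(0) = 11; x(1) = 6; x(2) = 15; x(3) = 22; x(4) = 21; x(5) = 17; x(6) = 1; x(7) = 24; x(8) = 0; x(9) = 20; x(10) = 13; x(11) = 14; x(12) = 18; x(13) = 5; x(14) = 11.
The sequence repeats with period 14.
So x(3975) = x(0 + ((3975-0) mod 14)) = x(13) = 5.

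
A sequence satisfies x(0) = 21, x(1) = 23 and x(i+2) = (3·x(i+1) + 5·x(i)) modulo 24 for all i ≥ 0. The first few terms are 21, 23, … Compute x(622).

Computing terms: x(0) = 21,  x(1) = 23,  x(2) = 6,  x(3) = 13,  x(4) = 21,  x(5) = 8,  x(6) = 9,  x(7) = 19,  x(8) = 6,  x(9) = 17,  x(10) = 9,  x(11) = 16,  x(12) = 21,  x(13) = 23.
The sequence repeats with period 12.
So x(622) = x(0 + ((622-0) mod 12)) = x(10) = 9.

9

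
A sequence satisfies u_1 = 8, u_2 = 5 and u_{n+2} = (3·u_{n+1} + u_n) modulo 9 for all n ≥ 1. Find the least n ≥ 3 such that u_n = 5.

3

Computing terms: u_1 = 8, u_2 = 5, u_3 = 5, u_4 = 2, u_5 = 2, u_6 = 8, u_7 = 8, u_8 = 5.
The sequence repeats with period 6.
The value 5 first appears (with n ≥ 3) at u_3.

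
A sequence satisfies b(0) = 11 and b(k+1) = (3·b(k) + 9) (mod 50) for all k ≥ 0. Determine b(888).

41

Computing terms: b(0) = 11; b(1) = 42; b(2) = 35; b(3) = 14; b(4) = 1; b(5) = 12; b(6) = 45; b(7) = 44; b(8) = 41; b(9) = 32; b(10) = 5; b(11) = 24; b(12) = 31; b(13) = 2; b(14) = 15; b(15) = 4; b(16) = 21; b(17) = 22; b(18) = 25; b(19) = 34; b(20) = 11.
The sequence repeats with period 20.
(888 - 0) mod 20 = 8, so b(888) = b(8) = 41.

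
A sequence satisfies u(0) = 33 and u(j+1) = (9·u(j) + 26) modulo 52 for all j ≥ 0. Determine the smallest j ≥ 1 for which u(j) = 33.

6

u(0) = 33, u(1) = 11, u(2) = 21, u(3) = 7, u(4) = 37, u(5) = 47, u(6) = 33.
The sequence repeats with period 6.
The value 33 next appears (with j ≥ 1) at u(6).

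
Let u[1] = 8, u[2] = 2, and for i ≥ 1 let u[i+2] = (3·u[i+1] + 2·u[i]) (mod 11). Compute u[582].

0

Computing terms: u[1] = 8, u[2] = 2, u[3] = 0, u[4] = 4, u[5] = 1, u[6] = 0, u[7] = 2, u[8] = 6, u[9] = 0, u[10] = 1, u[11] = 3, u[12] = 0, u[13] = 6, u[14] = 7, u[15] = 0, u[16] = 3, u[17] = 9, u[18] = 0, u[19] = 7, u[20] = 10, u[21] = 0, u[22] = 9, u[23] = 5, u[24] = 0, u[25] = 10, u[26] = 8, u[27] = 0, u[28] = 5, u[29] = 4, u[30] = 0, u[31] = 8, u[32] = 2.
Since (u[31], u[32]) = (u[1], u[2]) = (8, 2) (two consecutive terms determine the rest), the sequence is periodic with period 30.
(582 - 1) mod 30 = 11, so u[582] = u[12] = 0.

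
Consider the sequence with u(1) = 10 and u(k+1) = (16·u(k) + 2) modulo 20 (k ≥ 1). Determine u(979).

6

Computing terms: u(1) = 10,  u(2) = 2,  u(3) = 14,  u(4) = 6,  u(5) = 18,  u(6) = 10.
Since u(6) = u(1) = 10, the sequence is periodic with period 5.
(979 - 1) mod 5 = 3, so u(979) = u(4) = 6.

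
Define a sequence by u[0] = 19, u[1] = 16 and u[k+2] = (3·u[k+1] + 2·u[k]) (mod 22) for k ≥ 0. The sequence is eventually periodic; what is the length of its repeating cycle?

30

Listing terms: u[0] = 19, u[1] = 16, u[2] = 20, u[3] = 4, u[4] = 8, u[5] = 10, u[6] = 2, u[7] = 4, u[8] = 16, u[9] = 12, u[10] = 2, u[11] = 8, u[12] = 6, u[13] = 12, u[14] = 4, u[15] = 14, u[16] = 6, u[17] = 2, u[18] = 18, u[19] = 14, u[20] = 12, u[21] = 20, u[22] = 18, u[23] = 6, u[24] = 10, u[25] = 20, u[26] = 14, u[27] = 16, u[28] = 10, u[29] = 18, u[30] = 8, u[31] = 16, u[32] = 20.
Since (u[31], u[32]) = (u[1], u[2]) = (16, 20) (two consecutive terms determine the rest), the sequence is eventually periodic: after a pre-period of length 1 it cycles with period 30.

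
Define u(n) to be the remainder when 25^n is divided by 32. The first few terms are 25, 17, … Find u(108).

1

u(1) = 25, u(2) = 17, u(3) = 9, u(4) = 1, u(5) = 25.
Since u(5) = u(1) = 25, the sequence is periodic with period 4.
(108 - 1) mod 4 = 3, so u(108) = u(4) = 1.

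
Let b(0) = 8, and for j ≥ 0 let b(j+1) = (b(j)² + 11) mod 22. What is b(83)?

b(0) = 8; b(1) = 9; b(2) = 4; b(3) = 5; b(4) = 14; b(5) = 9.
Since b(5) = b(1) = 9, the sequence is eventually periodic: after a pre-period of length 1 it cycles with period 4.
For j ≥ 1, b(j) depends only on (j - 1) mod 4. (83 - 1) mod 4 = 2, so b(83) = b(3) = 5.

5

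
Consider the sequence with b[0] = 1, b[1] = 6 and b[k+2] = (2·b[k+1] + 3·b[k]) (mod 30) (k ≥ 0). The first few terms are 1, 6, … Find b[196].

b[0] = 1,  b[1] = 6,  b[2] = 15,  b[3] = 18,  b[4] = 21,  b[5] = 6,  b[6] = 15.
Since (b[5], b[6]) = (b[1], b[2]) = (6, 15) (two consecutive terms determine the rest), the sequence is eventually periodic: after a pre-period of length 1 it cycles with period 4.
For k ≥ 1, b[k] depends only on (k - 1) mod 4. (196 - 1) mod 4 = 3, so b[196] = b[4] = 21.

21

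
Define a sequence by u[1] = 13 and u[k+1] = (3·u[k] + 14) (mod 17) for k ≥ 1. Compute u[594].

2

Computing terms: u[1] = 13, u[2] = 2, u[3] = 3, u[4] = 6, u[5] = 15, u[6] = 8, u[7] = 4, u[8] = 9, u[9] = 7, u[10] = 1, u[11] = 0, u[12] = 14, u[13] = 5, u[14] = 12, u[15] = 16, u[16] = 11, u[17] = 13.
Since u[17] = u[1] = 13, the sequence is periodic with period 16.
(594 - 1) mod 16 = 1, so u[594] = u[2] = 2.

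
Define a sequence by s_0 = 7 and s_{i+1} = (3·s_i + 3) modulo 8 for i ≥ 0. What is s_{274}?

3

s_0 = 7, s_1 = 0, s_2 = 3, s_3 = 4, s_4 = 7.
The sequence repeats with period 4.
(274 - 0) mod 4 = 2, so s_{274} = s_2 = 3.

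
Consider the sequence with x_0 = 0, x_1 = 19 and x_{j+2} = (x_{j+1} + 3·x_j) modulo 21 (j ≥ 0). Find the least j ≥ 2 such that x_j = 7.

Listing terms: x_0 = 0, x_1 = 19, x_2 = 19, x_3 = 13, x_4 = 7, x_5 = 4, x_6 = 4, x_7 = 16, x_8 = 7, x_9 = 13, x_{10} = 13, x_{11} = 10, x_{12} = 7, x_{13} = 16, x_{14} = 16, x_{15} = 1, x_{16} = 7, x_{17} = 10, x_{18} = 10, x_{19} = 19, x_{20} = 7, x_{21} = 1, x_{22} = 1, x_{23} = 4, x_{24} = 7, x_{25} = 19, x_{26} = 19.
Since (x_{25}, x_{26}) = (x_1, x_2) = (19, 19) (two consecutive terms determine the rest), the sequence is eventually periodic: after a pre-period of length 1 it cycles with period 24.
The value 7 first appears (with j ≥ 2) at x_4.

4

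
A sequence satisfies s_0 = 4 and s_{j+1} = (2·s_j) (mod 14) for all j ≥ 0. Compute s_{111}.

4

Listing terms: s_0 = 4,  s_1 = 8,  s_2 = 2,  s_3 = 4.
The sequence repeats with period 3.
(111 - 0) mod 3 = 0, so s_{111} = s_0 = 4.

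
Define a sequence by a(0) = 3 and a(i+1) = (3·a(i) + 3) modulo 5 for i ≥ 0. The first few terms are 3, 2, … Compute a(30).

We have a(0) = 3,  a(1) = 2,  a(2) = 4,  a(3) = 0,  a(4) = 3.
The sequence repeats with period 4.
(30 - 0) mod 4 = 2, so a(30) = a(2) = 4.

4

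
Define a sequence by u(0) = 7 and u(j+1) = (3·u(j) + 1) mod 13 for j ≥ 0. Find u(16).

u(0) = 7; u(1) = 9; u(2) = 2; u(3) = 7.
The sequence repeats with period 3.
So u(16) = u(0 + ((16-0) mod 3)) = u(1) = 9.

9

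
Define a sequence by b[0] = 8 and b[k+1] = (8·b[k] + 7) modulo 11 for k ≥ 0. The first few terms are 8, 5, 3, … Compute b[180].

8

b[0] = 8,  b[1] = 5,  b[2] = 3,  b[3] = 9,  b[4] = 2,  b[5] = 1,  b[6] = 4,  b[7] = 6,  b[8] = 0,  b[9] = 7,  b[10] = 8.
Since b[10] = b[0] = 8, the sequence is periodic with period 10.
So b[180] = b[0 + ((180-0) mod 10)] = b[0] = 8.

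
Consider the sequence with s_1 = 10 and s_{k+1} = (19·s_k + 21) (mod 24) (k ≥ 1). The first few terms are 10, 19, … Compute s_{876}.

7

s_1 = 10,  s_2 = 19,  s_3 = 22,  s_4 = 7,  s_5 = 10.
Since s_5 = s_1 = 10, the sequence is periodic with period 4.
(876 - 1) mod 4 = 3, so s_{876} = s_4 = 7.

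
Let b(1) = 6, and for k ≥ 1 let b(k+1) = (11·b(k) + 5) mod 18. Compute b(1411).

Computing terms: b(1) = 6; b(2) = 17; b(3) = 12; b(4) = 11; b(5) = 0; b(6) = 5; b(7) = 6.
The sequence repeats with period 6.
(1411 - 1) mod 6 = 0, so b(1411) = b(1) = 6.

6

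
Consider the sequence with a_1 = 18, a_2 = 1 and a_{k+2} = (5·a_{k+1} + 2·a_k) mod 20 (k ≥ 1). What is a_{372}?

7

Listing terms: a_1 = 18,  a_2 = 1,  a_3 = 1,  a_4 = 7,  a_5 = 17,  a_6 = 19,  a_7 = 9,  a_8 = 3,  a_9 = 13,  a_{10} = 11,  a_{11} = 1,  a_{12} = 7.
Since (a_{11}, a_{12}) = (a_3, a_4) = (1, 7) (two consecutive terms determine the rest), the sequence is eventually periodic: after a pre-period of length 2 it cycles with period 8.
For k ≥ 3, a_k depends only on (k - 3) mod 8. (372 - 3) mod 8 = 1, so a_{372} = a_4 = 7.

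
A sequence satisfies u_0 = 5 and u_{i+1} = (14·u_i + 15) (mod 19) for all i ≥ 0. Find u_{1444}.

Computing terms: u_0 = 5; u_1 = 9; u_2 = 8; u_3 = 13; u_4 = 7; u_5 = 18; u_6 = 1; u_7 = 10; u_8 = 3; u_9 = 0; u_{10} = 15; u_{11} = 16; u_{12} = 11; u_{13} = 17; u_{14} = 6; u_{15} = 4; u_{16} = 14; u_{17} = 2; u_{18} = 5.
The sequence repeats with period 18.
So u_{1444} = u_{0 + ((1444-0) mod 18)} = u_4 = 7.

7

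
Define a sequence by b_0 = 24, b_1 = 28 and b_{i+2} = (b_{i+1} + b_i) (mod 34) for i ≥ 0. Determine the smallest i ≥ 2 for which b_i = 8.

5

b_0 = 24,  b_1 = 28,  b_2 = 18,  b_3 = 12,  b_4 = 30,  b_5 = 8,  b_6 = 4,  b_7 = 12,  b_8 = 16,  b_9 = 28,  b_{10} = 10,  b_{11} = 4,  b_{12} = 14,  b_{13} = 18,  b_{14} = 32,  b_{15} = 16,  b_{16} = 14,  b_{17} = 30,  b_{18} = 10,  b_{19} = 6,  b_{20} = 16,  b_{21} = 22,  b_{22} = 4,  b_{23} = 26,  b_{24} = 30,  b_{25} = 22,  b_{26} = 18,  b_{27} = 6,  b_{28} = 24,  b_{29} = 30,  b_{30} = 20,  b_{31} = 16,  b_{32} = 2,  b_{33} = 18,  b_{34} = 20,  b_{35} = 4,  b_{36} = 24,  b_{37} = 28.
Since (b_{36}, b_{37}) = (b_0, b_1) = (24, 28) (two consecutive terms determine the rest), the sequence is periodic with period 36.
The value 8 first appears (with i ≥ 2) at b_5.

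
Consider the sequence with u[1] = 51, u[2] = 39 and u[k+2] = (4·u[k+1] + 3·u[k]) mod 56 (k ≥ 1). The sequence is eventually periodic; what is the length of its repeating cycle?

12

We have u[1] = 51,  u[2] = 39,  u[3] = 29,  u[4] = 9,  u[5] = 11,  u[6] = 15,  u[7] = 37,  u[8] = 25,  u[9] = 43,  u[10] = 23,  u[11] = 53,  u[12] = 1,  u[13] = 51,  u[14] = 39.
The sequence repeats with period 12.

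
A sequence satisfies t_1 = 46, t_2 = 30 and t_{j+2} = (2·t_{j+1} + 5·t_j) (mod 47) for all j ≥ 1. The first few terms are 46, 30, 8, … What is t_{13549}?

17

Listing terms: t_1 = 46; t_2 = 30; t_3 = 8; t_4 = 25; t_5 = 43; t_6 = 23; t_7 = 26; t_8 = 26; t_9 = 41; t_{10} = 24; t_{11} = 18; t_{12} = 15; t_{13} = 26; t_{14} = 33; t_{15} = 8; t_{16} = 40; t_{17} = 26; t_{18} = 17; t_{19} = 23; t_{20} = 37; t_{21} = 1; t_{22} = 46; t_{23} = 3; t_{24} = 1; t_{25} = 17; t_{26} = 39; t_{27} = 22; t_{28} = 4; t_{29} = 24; t_{30} = 21; t_{31} = 21; t_{32} = 6; t_{33} = 23; t_{34} = 29; t_{35} = 32; t_{36} = 21; t_{37} = 14; t_{38} = 39; t_{39} = 7; t_{40} = 21; t_{41} = 30; t_{42} = 24; t_{43} = 10; t_{44} = 46; t_{45} = 1; t_{46} = 44; t_{47} = 46; t_{48} = 30.
The sequence repeats with period 46.
So t_{13549} = t_{1 + ((13549-1) mod 46)} = t_{25} = 17.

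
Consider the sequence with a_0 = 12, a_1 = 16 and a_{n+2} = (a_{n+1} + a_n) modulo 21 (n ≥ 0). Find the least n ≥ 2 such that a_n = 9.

Computing terms: a_0 = 12, a_1 = 16, a_2 = 7, a_3 = 2, a_4 = 9, a_5 = 11, a_6 = 20, a_7 = 10, a_8 = 9, a_9 = 19, a_{10} = 7, a_{11} = 5, a_{12} = 12, a_{13} = 17, a_{14} = 8, a_{15} = 4, a_{16} = 12, a_{17} = 16.
The sequence repeats with period 16.
The value 9 first appears (with n ≥ 2) at a_4.

4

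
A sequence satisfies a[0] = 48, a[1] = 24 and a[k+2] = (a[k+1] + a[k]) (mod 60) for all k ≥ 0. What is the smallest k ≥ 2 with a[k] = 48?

4

Computing terms: a[0] = 48, a[1] = 24, a[2] = 12, a[3] = 36, a[4] = 48, a[5] = 24.
Since (a[4], a[5]) = (a[0], a[1]) = (48, 24) (two consecutive terms determine the rest), the sequence is periodic with period 4.
The value 48 next appears (with k ≥ 2) at a[4].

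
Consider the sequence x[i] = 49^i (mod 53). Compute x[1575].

Listing terms: x[0] = 1, x[1] = 49, x[2] = 16, x[3] = 42, x[4] = 44, x[5] = 36, x[6] = 15, x[7] = 46, x[8] = 28, x[9] = 47, x[10] = 24, x[11] = 10, x[12] = 13, x[13] = 1.
The sequence repeats with period 13.
(1575 - 0) mod 13 = 2, so x[1575] = x[2] = 16.

16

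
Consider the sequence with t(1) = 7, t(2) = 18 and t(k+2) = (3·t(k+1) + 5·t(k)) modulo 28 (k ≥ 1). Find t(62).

18

Listing terms: t(1) = 7; t(2) = 18; t(3) = 5; t(4) = 21; t(5) = 4; t(6) = 5; t(7) = 7; t(8) = 18.
Since (t(7), t(8)) = (t(1), t(2)) = (7, 18) (two consecutive terms determine the rest), the sequence is periodic with period 6.
So t(62) = t(1 + ((62-1) mod 6)) = t(2) = 18.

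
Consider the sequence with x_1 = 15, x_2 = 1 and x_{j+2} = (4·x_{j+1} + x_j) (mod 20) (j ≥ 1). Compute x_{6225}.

x_1 = 15; x_2 = 1; x_3 = 19; x_4 = 17; x_5 = 7; x_6 = 5; x_7 = 7; x_8 = 13; x_9 = 19; x_{10} = 9; x_{11} = 15; x_{12} = 9; x_{13} = 11; x_{14} = 13; x_{15} = 3; x_{16} = 5; x_{17} = 3; x_{18} = 17; x_{19} = 11; x_{20} = 1; x_{21} = 15; x_{22} = 1.
The sequence repeats with period 20.
(6225 - 1) mod 20 = 4, so x_{6225} = x_5 = 7.

7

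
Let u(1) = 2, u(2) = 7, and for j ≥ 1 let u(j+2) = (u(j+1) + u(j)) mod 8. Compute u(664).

0

We have u(1) = 2, u(2) = 7, u(3) = 1, u(4) = 0, u(5) = 1, u(6) = 1, u(7) = 2, u(8) = 3, u(9) = 5, u(10) = 0, u(11) = 5, u(12) = 5, u(13) = 2, u(14) = 7.
The sequence repeats with period 12.
(664 - 1) mod 12 = 3, so u(664) = u(4) = 0.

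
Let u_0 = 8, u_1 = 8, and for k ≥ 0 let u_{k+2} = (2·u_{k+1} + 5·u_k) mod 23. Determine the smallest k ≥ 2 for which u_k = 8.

7

Computing terms: u_0 = 8,  u_1 = 8,  u_2 = 10,  u_3 = 14,  u_4 = 9,  u_5 = 19,  u_6 = 14,  u_7 = 8,  u_8 = 17,  u_9 = 5,  u_{10} = 3,  u_{11} = 8,  u_{12} = 8.
The sequence repeats with period 11.
The value 8 first appears (with k ≥ 2) at u_7.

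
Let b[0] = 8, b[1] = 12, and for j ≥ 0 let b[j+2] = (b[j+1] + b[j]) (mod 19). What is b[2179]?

12

We have b[0] = 8; b[1] = 12; b[2] = 1; b[3] = 13; b[4] = 14; b[5] = 8; b[6] = 3; b[7] = 11; b[8] = 14; b[9] = 6; b[10] = 1; b[11] = 7; b[12] = 8; b[13] = 15; b[14] = 4; b[15] = 0; b[16] = 4; b[17] = 4; b[18] = 8; b[19] = 12.
The sequence repeats with period 18.
So b[2179] = b[0 + ((2179-0) mod 18)] = b[1] = 12.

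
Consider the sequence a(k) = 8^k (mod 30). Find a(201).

We have a(1) = 8; a(2) = 4; a(3) = 2; a(4) = 16; a(5) = 8.
Since a(5) = a(1) = 8, the sequence is periodic with period 4.
So a(201) = a(1 + ((201-1) mod 4)) = a(1) = 8.

8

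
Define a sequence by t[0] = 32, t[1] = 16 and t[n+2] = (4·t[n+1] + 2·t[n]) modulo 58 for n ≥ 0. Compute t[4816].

Listing terms: t[0] = 32; t[1] = 16; t[2] = 12; t[3] = 22; t[4] = 54; t[5] = 28; t[6] = 46; t[7] = 8; t[8] = 8; t[9] = 48; t[10] = 34; t[11] = 0; t[12] = 10; t[13] = 40; t[14] = 6; t[15] = 46; t[16] = 22; t[17] = 6; t[18] = 10; t[19] = 52; t[20] = 54; t[21] = 30; t[22] = 54; t[23] = 44; t[24] = 52; t[25] = 6; t[26] = 12; t[27] = 2; t[28] = 32; t[29] = 16.
The sequence repeats with period 28.
So t[4816] = t[0 + ((4816-0) mod 28)] = t[0] = 32.

32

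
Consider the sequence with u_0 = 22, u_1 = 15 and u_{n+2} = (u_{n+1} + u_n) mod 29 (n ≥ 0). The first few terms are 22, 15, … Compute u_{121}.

We have u_0 = 22, u_1 = 15, u_2 = 8, u_3 = 23, u_4 = 2, u_5 = 25, u_6 = 27, u_7 = 23, u_8 = 21, u_9 = 15, u_{10} = 7, u_{11} = 22, u_{12} = 0, u_{13} = 22, u_{14} = 22, u_{15} = 15.
Since (u_{14}, u_{15}) = (u_0, u_1) = (22, 15) (two consecutive terms determine the rest), the sequence is periodic with period 14.
So u_{121} = u_{0 + ((121-0) mod 14)} = u_9 = 15.

15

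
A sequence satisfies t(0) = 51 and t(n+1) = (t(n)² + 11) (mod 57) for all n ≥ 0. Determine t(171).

We have t(0) = 51,  t(1) = 47,  t(2) = 54,  t(3) = 20,  t(4) = 12,  t(5) = 41,  t(6) = 39,  t(7) = 50,  t(8) = 3,  t(9) = 20.
Since t(9) = t(3) = 20, the sequence is eventually periodic: after a pre-period of length 3 it cycles with period 6.
For n ≥ 3, t(n) depends only on (n - 3) mod 6. (171 - 3) mod 6 = 0, so t(171) = t(3) = 20.

20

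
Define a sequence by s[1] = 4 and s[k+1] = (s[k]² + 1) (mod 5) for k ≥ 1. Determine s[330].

0

Listing terms: s[1] = 4, s[2] = 2, s[3] = 0, s[4] = 1, s[5] = 2.
Since s[5] = s[2] = 2, the sequence is eventually periodic: after a pre-period of length 1 it cycles with period 3.
For k ≥ 2, s[k] depends only on (k - 2) mod 3. (330 - 2) mod 3 = 1, so s[330] = s[3] = 0.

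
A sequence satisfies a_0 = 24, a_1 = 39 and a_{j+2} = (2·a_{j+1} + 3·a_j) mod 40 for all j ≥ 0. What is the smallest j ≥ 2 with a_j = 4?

4

We have a_0 = 24, a_1 = 39, a_2 = 30, a_3 = 17, a_4 = 4, a_5 = 19, a_6 = 10, a_7 = 37, a_8 = 24, a_9 = 39.
Since (a_8, a_9) = (a_0, a_1) = (24, 39) (two consecutive terms determine the rest), the sequence is periodic with period 8.
The value 4 first appears (with j ≥ 2) at a_4.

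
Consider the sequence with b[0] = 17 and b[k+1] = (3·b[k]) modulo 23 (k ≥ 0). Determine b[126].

Computing terms: b[0] = 17,  b[1] = 5,  b[2] = 15,  b[3] = 22,  b[4] = 20,  b[5] = 14,  b[6] = 19,  b[7] = 11,  b[8] = 10,  b[9] = 7,  b[10] = 21,  b[11] = 17.
The sequence repeats with period 11.
(126 - 0) mod 11 = 5, so b[126] = b[5] = 14.

14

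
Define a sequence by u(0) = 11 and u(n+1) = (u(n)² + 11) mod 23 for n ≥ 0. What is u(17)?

Computing terms: u(0) = 11,  u(1) = 17,  u(2) = 1,  u(3) = 12,  u(4) = 17.
Since u(4) = u(1) = 17, the sequence is eventually periodic: after a pre-period of length 1 it cycles with period 3.
For n ≥ 1, u(n) depends only on (n - 1) mod 3. (17 - 1) mod 3 = 1, so u(17) = u(2) = 1.

1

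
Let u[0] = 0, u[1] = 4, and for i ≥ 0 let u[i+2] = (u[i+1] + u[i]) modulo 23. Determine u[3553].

4

Listing terms: u[0] = 0,  u[1] = 4,  u[2] = 4,  u[3] = 8,  u[4] = 12,  u[5] = 20,  u[6] = 9,  u[7] = 6,  u[8] = 15,  u[9] = 21,  u[10] = 13,  u[11] = 11,  u[12] = 1,  u[13] = 12,  u[14] = 13,  u[15] = 2,  u[16] = 15,  u[17] = 17,  u[18] = 9,  u[19] = 3,  u[20] = 12,  u[21] = 15,  u[22] = 4,  u[23] = 19,  u[24] = 0,  u[25] = 19,  u[26] = 19,  u[27] = 15,  u[28] = 11,  u[29] = 3,  u[30] = 14,  u[31] = 17,  u[32] = 8,  u[33] = 2,  u[34] = 10,  u[35] = 12,  u[36] = 22,  u[37] = 11,  u[38] = 10,  u[39] = 21,  u[40] = 8,  u[41] = 6,  u[42] = 14,  u[43] = 20,  u[44] = 11,  u[45] = 8,  u[46] = 19,  u[47] = 4,  u[48] = 0,  u[49] = 4.
The sequence repeats with period 48.
So u[3553] = u[0 + ((3553-0) mod 48)] = u[1] = 4.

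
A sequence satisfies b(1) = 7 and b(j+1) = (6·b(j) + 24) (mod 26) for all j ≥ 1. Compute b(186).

24

Listing terms: b(1) = 7; b(2) = 14; b(3) = 4; b(4) = 22; b(5) = 0; b(6) = 24; b(7) = 12; b(8) = 18; b(9) = 2; b(10) = 10; b(11) = 6; b(12) = 8; b(13) = 20; b(14) = 14.
Since b(14) = b(2) = 14, the sequence is eventually periodic: after a pre-period of length 1 it cycles with period 12.
For j ≥ 2, b(j) depends only on (j - 2) mod 12. (186 - 2) mod 12 = 4, so b(186) = b(6) = 24.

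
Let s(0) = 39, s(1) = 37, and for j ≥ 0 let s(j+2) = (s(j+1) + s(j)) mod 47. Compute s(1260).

s(0) = 39,  s(1) = 37,  s(2) = 29,  s(3) = 19,  s(4) = 1,  s(5) = 20,  s(6) = 21,  s(7) = 41,  s(8) = 15,  s(9) = 9,  s(10) = 24,  s(11) = 33,  s(12) = 10,  s(13) = 43,  s(14) = 6,  s(15) = 2,  s(16) = 8,  s(17) = 10,  s(18) = 18,  s(19) = 28,  s(20) = 46,  s(21) = 27,  s(22) = 26,  s(23) = 6,  s(24) = 32,  s(25) = 38,  s(26) = 23,  s(27) = 14,  s(28) = 37,  s(29) = 4,  s(30) = 41,  s(31) = 45,  s(32) = 39,  s(33) = 37.
The sequence repeats with period 32.
(1260 - 0) mod 32 = 12, so s(1260) = s(12) = 10.

10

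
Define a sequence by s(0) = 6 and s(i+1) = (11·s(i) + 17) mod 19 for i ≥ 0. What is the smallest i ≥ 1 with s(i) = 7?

Computing terms: s(0) = 6; s(1) = 7; s(2) = 18; s(3) = 6.
The sequence repeats with period 3.
The value 7 first appears (with i ≥ 1) at s(1).

1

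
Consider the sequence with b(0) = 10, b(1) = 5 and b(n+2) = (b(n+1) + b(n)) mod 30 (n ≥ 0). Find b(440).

We have b(0) = 10, b(1) = 5, b(2) = 15, b(3) = 20, b(4) = 5, b(5) = 25, b(6) = 0, b(7) = 25, b(8) = 25, b(9) = 20, b(10) = 15, b(11) = 5, b(12) = 20, b(13) = 25, b(14) = 15, b(15) = 10, b(16) = 25, b(17) = 5, b(18) = 0, b(19) = 5, b(20) = 5, b(21) = 10, b(22) = 15, b(23) = 25, b(24) = 10, b(25) = 5.
Since (b(24), b(25)) = (b(0), b(1)) = (10, 5) (two consecutive terms determine the rest), the sequence is periodic with period 24.
(440 - 0) mod 24 = 8, so b(440) = b(8) = 25.

25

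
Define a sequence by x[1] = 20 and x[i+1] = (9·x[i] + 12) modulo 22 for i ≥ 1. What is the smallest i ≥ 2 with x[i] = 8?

4

x[1] = 20,  x[2] = 16,  x[3] = 2,  x[4] = 8,  x[5] = 18,  x[6] = 20.
Since x[6] = x[1] = 20, the sequence is periodic with period 5.
The value 8 first appears (with i ≥ 2) at x[4].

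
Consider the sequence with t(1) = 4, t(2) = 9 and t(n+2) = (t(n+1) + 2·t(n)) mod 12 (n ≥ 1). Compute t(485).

9

Computing terms: t(1) = 4; t(2) = 9; t(3) = 5; t(4) = 11; t(5) = 9; t(6) = 7; t(7) = 1; t(8) = 3; t(9) = 5; t(10) = 11.
Since (t(9), t(10)) = (t(3), t(4)) = (5, 11) (two consecutive terms determine the rest), the sequence is eventually periodic: after a pre-period of length 2 it cycles with period 6.
For n ≥ 3, t(n) depends only on (n - 3) mod 6. (485 - 3) mod 6 = 2, so t(485) = t(5) = 9.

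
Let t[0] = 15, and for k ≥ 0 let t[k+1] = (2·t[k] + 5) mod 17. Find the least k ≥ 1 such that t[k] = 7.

2

Computing terms: t[0] = 15, t[1] = 1, t[2] = 7, t[3] = 2, t[4] = 9, t[5] = 6, t[6] = 0, t[7] = 5, t[8] = 15.
The sequence repeats with period 8.
The value 7 first appears (with k ≥ 1) at t[2].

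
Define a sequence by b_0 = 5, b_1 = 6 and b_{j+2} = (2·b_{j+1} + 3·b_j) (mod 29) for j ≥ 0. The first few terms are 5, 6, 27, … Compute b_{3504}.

22

Computing terms: b_0 = 5; b_1 = 6; b_2 = 27; b_3 = 14; b_4 = 22; b_5 = 28; b_6 = 6; b_7 = 9; b_8 = 7; b_9 = 12; b_{10} = 16; b_{11} = 10; b_{12} = 10; b_{13} = 21; b_{14} = 14; b_{15} = 4; b_{16} = 21; b_{17} = 25; b_{18} = 26; b_{19} = 11; b_{20} = 13; b_{21} = 1; b_{22} = 12; b_{23} = 27; b_{24} = 3; b_{25} = 0; b_{26} = 9; b_{27} = 18; b_{28} = 5; b_{29} = 6.
Since (b_{28}, b_{29}) = (b_0, b_1) = (5, 6) (two consecutive terms determine the rest), the sequence is periodic with period 28.
(3504 - 0) mod 28 = 4, so b_{3504} = b_4 = 22.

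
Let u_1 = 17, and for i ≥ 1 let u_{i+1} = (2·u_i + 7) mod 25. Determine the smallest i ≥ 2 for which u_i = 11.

We have u_1 = 17, u_2 = 16, u_3 = 14, u_4 = 10, u_5 = 2, u_6 = 11, u_7 = 4, u_8 = 15, u_9 = 12, u_{10} = 6, u_{11} = 19, u_{12} = 20, u_{13} = 22, u_{14} = 1, u_{15} = 9, u_{16} = 0, u_{17} = 7, u_{18} = 21, u_{19} = 24, u_{20} = 5, u_{21} = 17.
Since u_{21} = u_1 = 17, the sequence is periodic with period 20.
The value 11 first appears (with i ≥ 2) at u_6.

6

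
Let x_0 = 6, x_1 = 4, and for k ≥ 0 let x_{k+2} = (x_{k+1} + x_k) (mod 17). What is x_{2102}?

16

We have x_0 = 6; x_1 = 4; x_2 = 10; x_3 = 14; x_4 = 7; x_5 = 4; x_6 = 11; x_7 = 15; x_8 = 9; x_9 = 7; x_{10} = 16; x_{11} = 6; x_{12} = 5; x_{13} = 11; x_{14} = 16; x_{15} = 10; x_{16} = 9; x_{17} = 2; x_{18} = 11; x_{19} = 13; x_{20} = 7; x_{21} = 3; x_{22} = 10; x_{23} = 13; x_{24} = 6; x_{25} = 2; x_{26} = 8; x_{27} = 10; x_{28} = 1; x_{29} = 11; x_{30} = 12; x_{31} = 6; x_{32} = 1; x_{33} = 7; x_{34} = 8; x_{35} = 15; x_{36} = 6; x_{37} = 4.
Since (x_{36}, x_{37}) = (x_0, x_1) = (6, 4) (two consecutive terms determine the rest), the sequence is periodic with period 36.
So x_{2102} = x_{0 + ((2102-0) mod 36)} = x_{14} = 16.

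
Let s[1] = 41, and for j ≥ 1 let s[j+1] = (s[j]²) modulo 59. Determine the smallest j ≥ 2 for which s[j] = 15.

s[1] = 41, s[2] = 29, s[3] = 15, s[4] = 48, s[5] = 3, s[6] = 9, s[7] = 22, s[8] = 12, s[9] = 26, s[10] = 27, s[11] = 21, s[12] = 28, s[13] = 17, s[14] = 53, s[15] = 36, s[16] = 57, s[17] = 4, s[18] = 16, s[19] = 20, s[20] = 46, s[21] = 51, s[22] = 5, s[23] = 25, s[24] = 35, s[25] = 45, s[26] = 19, s[27] = 7, s[28] = 49, s[29] = 41.
Since s[29] = s[1] = 41, the sequence is periodic with period 28.
The value 15 first appears (with j ≥ 2) at s[3].

3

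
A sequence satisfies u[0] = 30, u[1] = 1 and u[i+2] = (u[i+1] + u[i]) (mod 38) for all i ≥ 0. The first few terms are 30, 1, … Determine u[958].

u[0] = 30; u[1] = 1; u[2] = 31; u[3] = 32; u[4] = 25; u[5] = 19; u[6] = 6; u[7] = 25; u[8] = 31; u[9] = 18; u[10] = 11; u[11] = 29; u[12] = 2; u[13] = 31; u[14] = 33; u[15] = 26; u[16] = 21; u[17] = 9; u[18] = 30; u[19] = 1.
The sequence repeats with period 18.
So u[958] = u[0 + ((958-0) mod 18)] = u[4] = 25.

25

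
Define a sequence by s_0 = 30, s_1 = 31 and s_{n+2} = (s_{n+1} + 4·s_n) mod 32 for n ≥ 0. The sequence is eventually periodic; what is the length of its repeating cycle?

s_0 = 30; s_1 = 31; s_2 = 23; s_3 = 19; s_4 = 15; s_5 = 27; s_6 = 23; s_7 = 3; s_8 = 31; s_9 = 11; s_{10} = 7; s_{11} = 19; s_{12} = 15.
Since (s_{11}, s_{12}) = (s_3, s_4) = (19, 15) (two consecutive terms determine the rest), the sequence is eventually periodic: after a pre-period of length 3 it cycles with period 8.

8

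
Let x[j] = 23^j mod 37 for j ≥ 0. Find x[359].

29

Listing terms: x[0] = 1,  x[1] = 23,  x[2] = 11,  x[3] = 31,  x[4] = 10,  x[5] = 8,  x[6] = 36,  x[7] = 14,  x[8] = 26,  x[9] = 6,  x[10] = 27,  x[11] = 29,  x[12] = 1.
The sequence repeats with period 12.
(359 - 0) mod 12 = 11, so x[359] = x[11] = 29.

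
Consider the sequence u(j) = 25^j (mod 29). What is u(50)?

We have u(1) = 25; u(2) = 16; u(3) = 23; u(4) = 24; u(5) = 20; u(6) = 7; u(7) = 1; u(8) = 25.
The sequence repeats with period 7.
(50 - 1) mod 7 = 0, so u(50) = u(1) = 25.

25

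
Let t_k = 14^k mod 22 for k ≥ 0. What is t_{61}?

14

Computing terms: t_0 = 1, t_1 = 14, t_2 = 20, t_3 = 16, t_4 = 4, t_5 = 12, t_6 = 14.
Since t_6 = t_1 = 14, the sequence is eventually periodic: after a pre-period of length 1 it cycles with period 5.
For k ≥ 1, t_k depends only on (k - 1) mod 5. (61 - 1) mod 5 = 0, so t_{61} = t_1 = 14.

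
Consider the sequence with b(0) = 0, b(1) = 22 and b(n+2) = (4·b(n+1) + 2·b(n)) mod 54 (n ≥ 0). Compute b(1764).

Listing terms: b(0) = 0; b(1) = 22; b(2) = 34; b(3) = 18; b(4) = 32; b(5) = 2; b(6) = 18; b(7) = 22; b(8) = 16; b(9) = 0; b(10) = 32; b(11) = 20; b(12) = 36; b(13) = 22; b(14) = 52; b(15) = 36; b(16) = 32; b(17) = 38; b(18) = 0; b(19) = 22.
The sequence repeats with period 18.
So b(1764) = b(0 + ((1764-0) mod 18)) = b(0) = 0.

0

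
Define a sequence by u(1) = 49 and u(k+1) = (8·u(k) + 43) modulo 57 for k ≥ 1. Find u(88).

Listing terms: u(1) = 49; u(2) = 36; u(3) = 46; u(4) = 12; u(5) = 25; u(6) = 15; u(7) = 49.
Since u(7) = u(1) = 49, the sequence is periodic with period 6.
So u(88) = u(1 + ((88-1) mod 6)) = u(4) = 12.

12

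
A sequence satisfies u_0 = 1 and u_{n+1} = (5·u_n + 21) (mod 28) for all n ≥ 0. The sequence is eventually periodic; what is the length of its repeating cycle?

12

u_0 = 1, u_1 = 26, u_2 = 11, u_3 = 20, u_4 = 9, u_5 = 10, u_6 = 15, u_7 = 12, u_8 = 25, u_9 = 6, u_{10} = 23, u_{11} = 24, u_{12} = 1.
The sequence repeats with period 12.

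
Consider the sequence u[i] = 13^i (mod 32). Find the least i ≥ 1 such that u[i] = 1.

8

Computing terms: u[0] = 1,  u[1] = 13,  u[2] = 9,  u[3] = 21,  u[4] = 17,  u[5] = 29,  u[6] = 25,  u[7] = 5,  u[8] = 1.
Since u[8] = u[0] = 1, the sequence is periodic with period 8.
The value 1 next appears (with i ≥ 1) at u[8].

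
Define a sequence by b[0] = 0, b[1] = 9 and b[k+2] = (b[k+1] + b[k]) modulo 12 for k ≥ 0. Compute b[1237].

We have b[0] = 0,  b[1] = 9,  b[2] = 9,  b[3] = 6,  b[4] = 3,  b[5] = 9,  b[6] = 0,  b[7] = 9.
The sequence repeats with period 6.
So b[1237] = b[0 + ((1237-0) mod 6)] = b[1] = 9.

9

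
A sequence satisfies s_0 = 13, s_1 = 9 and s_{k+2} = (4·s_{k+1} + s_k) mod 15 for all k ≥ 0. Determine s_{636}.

2

Computing terms: s_0 = 13,  s_1 = 9,  s_2 = 4,  s_3 = 10,  s_4 = 14,  s_5 = 6,  s_6 = 8,  s_7 = 8,  s_8 = 10,  s_9 = 3,  s_{10} = 7,  s_{11} = 1,  s_{12} = 11,  s_{13} = 0,  s_{14} = 11,  s_{15} = 14,  s_{16} = 7,  s_{17} = 12,  s_{18} = 10,  s_{19} = 7,  s_{20} = 8,  s_{21} = 9,  s_{22} = 14,  s_{23} = 5,  s_{24} = 4,  s_{25} = 6,  s_{26} = 13,  s_{27} = 13,  s_{28} = 5,  s_{29} = 3,  s_{30} = 2,  s_{31} = 11,  s_{32} = 1,  s_{33} = 0,  s_{34} = 1,  s_{35} = 4,  s_{36} = 2,  s_{37} = 12,  s_{38} = 5,  s_{39} = 2,  s_{40} = 13,  s_{41} = 9.
The sequence repeats with period 40.
(636 - 0) mod 40 = 36, so s_{636} = s_{36} = 2.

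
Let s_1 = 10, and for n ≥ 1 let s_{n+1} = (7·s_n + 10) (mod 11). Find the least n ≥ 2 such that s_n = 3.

2

Listing terms: s_1 = 10, s_2 = 3, s_3 = 9, s_4 = 7, s_5 = 4, s_6 = 5, s_7 = 1, s_8 = 6, s_9 = 8, s_{10} = 0, s_{11} = 10.
The sequence repeats with period 10.
The value 3 first appears (with n ≥ 2) at s_2.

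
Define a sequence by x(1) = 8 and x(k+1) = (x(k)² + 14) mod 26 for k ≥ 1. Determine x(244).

x(1) = 8, x(2) = 0, x(3) = 14, x(4) = 2, x(5) = 18, x(6) = 0.
Since x(6) = x(2) = 0, the sequence is eventually periodic: after a pre-period of length 1 it cycles with period 4.
For k ≥ 2, x(k) depends only on (k - 2) mod 4. (244 - 2) mod 4 = 2, so x(244) = x(4) = 2.

2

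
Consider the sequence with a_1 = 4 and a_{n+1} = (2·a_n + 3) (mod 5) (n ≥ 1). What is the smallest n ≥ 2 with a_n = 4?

a_1 = 4; a_2 = 1; a_3 = 0; a_4 = 3; a_5 = 4.
The sequence repeats with period 4.
The value 4 next appears (with n ≥ 2) at a_5.

5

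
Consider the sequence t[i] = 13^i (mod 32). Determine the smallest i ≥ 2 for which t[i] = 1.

t[1] = 13; t[2] = 9; t[3] = 21; t[4] = 17; t[5] = 29; t[6] = 25; t[7] = 5; t[8] = 1; t[9] = 13.
The sequence repeats with period 8.
The value 1 first appears (with i ≥ 2) at t[8].

8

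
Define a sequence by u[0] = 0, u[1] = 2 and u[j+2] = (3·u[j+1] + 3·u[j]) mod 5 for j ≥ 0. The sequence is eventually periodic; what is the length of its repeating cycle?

4

u[0] = 0,  u[1] = 2,  u[2] = 1,  u[3] = 4,  u[4] = 0,  u[5] = 2.
The sequence repeats with period 4.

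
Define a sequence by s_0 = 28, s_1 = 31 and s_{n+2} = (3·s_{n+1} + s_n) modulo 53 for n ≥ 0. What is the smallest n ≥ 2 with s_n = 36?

Listing terms: s_0 = 28, s_1 = 31, s_2 = 15, s_3 = 23, s_4 = 31, s_5 = 10, s_6 = 8, s_7 = 34, s_8 = 4, s_9 = 46, s_{10} = 36, s_{11} = 48, s_{12} = 21, s_{13} = 5, s_{14} = 36, s_{15} = 7, s_{16} = 4, s_{17} = 19, s_{18} = 8, s_{19} = 43, s_{20} = 31, s_{21} = 30, s_{22} = 15, s_{23} = 22, s_{24} = 28, s_{25} = 0, s_{26} = 28, s_{27} = 31.
The sequence repeats with period 26.
The value 36 first appears (with n ≥ 2) at s_{10}.

10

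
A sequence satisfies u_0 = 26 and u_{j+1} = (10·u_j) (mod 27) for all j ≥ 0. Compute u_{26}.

8

We have u_0 = 26, u_1 = 17, u_2 = 8, u_3 = 26.
The sequence repeats with period 3.
(26 - 0) mod 3 = 2, so u_{26} = u_2 = 8.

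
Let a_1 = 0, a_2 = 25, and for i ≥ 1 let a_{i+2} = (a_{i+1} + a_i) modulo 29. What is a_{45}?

a_1 = 0,  a_2 = 25,  a_3 = 25,  a_4 = 21,  a_5 = 17,  a_6 = 9,  a_7 = 26,  a_8 = 6,  a_9 = 3,  a_{10} = 9,  a_{11} = 12,  a_{12} = 21,  a_{13} = 4,  a_{14} = 25,  a_{15} = 0,  a_{16} = 25.
Since (a_{15}, a_{16}) = (a_1, a_2) = (0, 25) (two consecutive terms determine the rest), the sequence is periodic with period 14.
(45 - 1) mod 14 = 2, so a_{45} = a_3 = 25.

25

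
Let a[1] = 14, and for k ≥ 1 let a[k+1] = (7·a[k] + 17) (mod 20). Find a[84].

11

We have a[1] = 14; a[2] = 15; a[3] = 2; a[4] = 11; a[5] = 14.
Since a[5] = a[1] = 14, the sequence is periodic with period 4.
(84 - 1) mod 4 = 3, so a[84] = a[4] = 11.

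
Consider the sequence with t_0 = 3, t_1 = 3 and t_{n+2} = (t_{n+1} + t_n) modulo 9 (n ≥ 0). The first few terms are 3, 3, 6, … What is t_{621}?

t_0 = 3,  t_1 = 3,  t_2 = 6,  t_3 = 0,  t_4 = 6,  t_5 = 6,  t_6 = 3,  t_7 = 0,  t_8 = 3,  t_9 = 3.
Since (t_8, t_9) = (t_0, t_1) = (3, 3) (two consecutive terms determine the rest), the sequence is periodic with period 8.
(621 - 0) mod 8 = 5, so t_{621} = t_5 = 6.

6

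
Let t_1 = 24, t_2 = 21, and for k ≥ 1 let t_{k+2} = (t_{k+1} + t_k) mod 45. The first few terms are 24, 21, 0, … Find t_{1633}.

Listing terms: t_1 = 24; t_2 = 21; t_3 = 0; t_4 = 21; t_5 = 21; t_6 = 42; t_7 = 18; t_8 = 15; t_9 = 33; t_{10} = 3; t_{11} = 36; t_{12} = 39; t_{13} = 30; t_{14} = 24; t_{15} = 9; t_{16} = 33; t_{17} = 42; t_{18} = 30; t_{19} = 27; t_{20} = 12; t_{21} = 39; t_{22} = 6; t_{23} = 0; t_{24} = 6; t_{25} = 6; t_{26} = 12; t_{27} = 18; t_{28} = 30; t_{29} = 3; t_{30} = 33; t_{31} = 36; t_{32} = 24; t_{33} = 15; t_{34} = 39; t_{35} = 9; t_{36} = 3; t_{37} = 12; t_{38} = 15; t_{39} = 27; t_{40} = 42; t_{41} = 24; t_{42} = 21.
Since (t_{41}, t_{42}) = (t_1, t_2) = (24, 21) (two consecutive terms determine the rest), the sequence is periodic with period 40.
So t_{1633} = t_{1 + ((1633-1) mod 40)} = t_{33} = 15.

15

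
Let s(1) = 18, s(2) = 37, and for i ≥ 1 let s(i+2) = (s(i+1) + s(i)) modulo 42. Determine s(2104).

We have s(1) = 18,  s(2) = 37,  s(3) = 13,  s(4) = 8,  s(5) = 21,  s(6) = 29,  s(7) = 8,  s(8) = 37,  s(9) = 3,  s(10) = 40,  s(11) = 1,  s(12) = 41,  s(13) = 0,  s(14) = 41,  s(15) = 41,  s(16) = 40,  s(17) = 39,  s(18) = 37,  s(19) = 34,  s(20) = 29,  s(21) = 21,  s(22) = 8,  s(23) = 29,  s(24) = 37,  s(25) = 24,  s(26) = 19,  s(27) = 1,  s(28) = 20,  s(29) = 21,  s(30) = 41,  s(31) = 20,  s(32) = 19,  s(33) = 39,  s(34) = 16,  s(35) = 13,  s(36) = 29,  s(37) = 0,  s(38) = 29,  s(39) = 29,  s(40) = 16,  s(41) = 3,  s(42) = 19,  s(43) = 22,  s(44) = 41,  s(45) = 21,  s(46) = 20,  s(47) = 41,  s(48) = 19,  s(49) = 18,  s(50) = 37.
Since (s(49), s(50)) = (s(1), s(2)) = (18, 37) (two consecutive terms determine the rest), the sequence is periodic with period 48.
(2104 - 1) mod 48 = 39, so s(2104) = s(40) = 16.

16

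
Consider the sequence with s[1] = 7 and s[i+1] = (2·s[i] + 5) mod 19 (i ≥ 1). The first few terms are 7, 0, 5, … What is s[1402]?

Listing terms: s[1] = 7,  s[2] = 0,  s[3] = 5,  s[4] = 15,  s[5] = 16,  s[6] = 18,  s[7] = 3,  s[8] = 11,  s[9] = 8,  s[10] = 2,  s[11] = 9,  s[12] = 4,  s[13] = 13,  s[14] = 12,  s[15] = 10,  s[16] = 6,  s[17] = 17,  s[18] = 1,  s[19] = 7.
Since s[19] = s[1] = 7, the sequence is periodic with period 18.
So s[1402] = s[1 + ((1402-1) mod 18)] = s[16] = 6.

6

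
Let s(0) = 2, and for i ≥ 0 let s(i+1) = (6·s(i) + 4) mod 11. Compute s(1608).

s(0) = 2; s(1) = 5; s(2) = 1; s(3) = 10; s(4) = 9; s(5) = 3; s(6) = 0; s(7) = 4; s(8) = 6; s(9) = 7; s(10) = 2.
The sequence repeats with period 10.
(1608 - 0) mod 10 = 8, so s(1608) = s(8) = 6.

6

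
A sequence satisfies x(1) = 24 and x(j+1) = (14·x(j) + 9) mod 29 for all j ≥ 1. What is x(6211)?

x(1) = 24; x(2) = 26; x(3) = 25; x(4) = 11; x(5) = 18; x(6) = 0; x(7) = 9; x(8) = 19; x(9) = 14; x(10) = 2; x(11) = 8; x(12) = 5; x(13) = 21; x(14) = 13; x(15) = 17; x(16) = 15; x(17) = 16; x(18) = 1; x(19) = 23; x(20) = 12; x(21) = 3; x(22) = 22; x(23) = 27; x(24) = 10; x(25) = 4; x(26) = 7; x(27) = 20; x(28) = 28; x(29) = 24.
The sequence repeats with period 28.
(6211 - 1) mod 28 = 22, so x(6211) = x(23) = 27.

27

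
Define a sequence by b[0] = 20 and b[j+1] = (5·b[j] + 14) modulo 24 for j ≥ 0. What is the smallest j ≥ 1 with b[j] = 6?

3

Listing terms: b[0] = 20, b[1] = 18, b[2] = 8, b[3] = 6, b[4] = 20.
Since b[4] = b[0] = 20, the sequence is periodic with period 4.
The value 6 first appears (with j ≥ 1) at b[3].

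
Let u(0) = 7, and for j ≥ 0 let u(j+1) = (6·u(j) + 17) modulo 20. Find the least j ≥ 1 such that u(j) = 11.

2

u(0) = 7; u(1) = 19; u(2) = 11; u(3) = 3; u(4) = 15; u(5) = 7.
The sequence repeats with period 5.
The value 11 first appears (with j ≥ 1) at u(2).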